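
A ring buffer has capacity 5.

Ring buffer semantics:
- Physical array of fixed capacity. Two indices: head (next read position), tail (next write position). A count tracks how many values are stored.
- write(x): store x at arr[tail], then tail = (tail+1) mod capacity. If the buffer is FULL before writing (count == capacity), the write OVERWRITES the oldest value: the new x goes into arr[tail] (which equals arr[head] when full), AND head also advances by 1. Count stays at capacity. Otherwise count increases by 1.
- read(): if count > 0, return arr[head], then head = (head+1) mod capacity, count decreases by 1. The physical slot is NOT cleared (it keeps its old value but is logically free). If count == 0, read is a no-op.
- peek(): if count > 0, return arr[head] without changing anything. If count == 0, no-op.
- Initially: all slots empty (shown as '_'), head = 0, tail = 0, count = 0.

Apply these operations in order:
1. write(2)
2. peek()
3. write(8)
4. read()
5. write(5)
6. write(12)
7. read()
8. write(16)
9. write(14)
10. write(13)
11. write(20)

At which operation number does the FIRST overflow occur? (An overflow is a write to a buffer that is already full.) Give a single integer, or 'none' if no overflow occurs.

After op 1 (write(2)): arr=[2 _ _ _ _] head=0 tail=1 count=1
After op 2 (peek()): arr=[2 _ _ _ _] head=0 tail=1 count=1
After op 3 (write(8)): arr=[2 8 _ _ _] head=0 tail=2 count=2
After op 4 (read()): arr=[2 8 _ _ _] head=1 tail=2 count=1
After op 5 (write(5)): arr=[2 8 5 _ _] head=1 tail=3 count=2
After op 6 (write(12)): arr=[2 8 5 12 _] head=1 tail=4 count=3
After op 7 (read()): arr=[2 8 5 12 _] head=2 tail=4 count=2
After op 8 (write(16)): arr=[2 8 5 12 16] head=2 tail=0 count=3
After op 9 (write(14)): arr=[14 8 5 12 16] head=2 tail=1 count=4
After op 10 (write(13)): arr=[14 13 5 12 16] head=2 tail=2 count=5
After op 11 (write(20)): arr=[14 13 20 12 16] head=3 tail=3 count=5

Answer: 11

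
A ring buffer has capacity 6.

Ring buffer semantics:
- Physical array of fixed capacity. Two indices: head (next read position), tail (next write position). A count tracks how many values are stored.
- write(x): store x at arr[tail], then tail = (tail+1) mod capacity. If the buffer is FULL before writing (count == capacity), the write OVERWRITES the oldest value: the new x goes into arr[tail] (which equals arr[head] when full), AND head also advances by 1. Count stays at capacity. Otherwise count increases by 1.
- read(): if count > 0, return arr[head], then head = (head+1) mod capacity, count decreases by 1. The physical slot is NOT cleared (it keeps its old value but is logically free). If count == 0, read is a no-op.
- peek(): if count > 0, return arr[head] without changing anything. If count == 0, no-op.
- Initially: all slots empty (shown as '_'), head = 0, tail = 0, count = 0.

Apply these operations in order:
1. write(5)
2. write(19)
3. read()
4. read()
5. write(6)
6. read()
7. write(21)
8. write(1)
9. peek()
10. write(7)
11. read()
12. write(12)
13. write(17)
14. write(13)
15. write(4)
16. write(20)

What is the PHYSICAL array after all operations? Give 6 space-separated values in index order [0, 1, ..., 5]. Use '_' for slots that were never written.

After op 1 (write(5)): arr=[5 _ _ _ _ _] head=0 tail=1 count=1
After op 2 (write(19)): arr=[5 19 _ _ _ _] head=0 tail=2 count=2
After op 3 (read()): arr=[5 19 _ _ _ _] head=1 tail=2 count=1
After op 4 (read()): arr=[5 19 _ _ _ _] head=2 tail=2 count=0
After op 5 (write(6)): arr=[5 19 6 _ _ _] head=2 tail=3 count=1
After op 6 (read()): arr=[5 19 6 _ _ _] head=3 tail=3 count=0
After op 7 (write(21)): arr=[5 19 6 21 _ _] head=3 tail=4 count=1
After op 8 (write(1)): arr=[5 19 6 21 1 _] head=3 tail=5 count=2
After op 9 (peek()): arr=[5 19 6 21 1 _] head=3 tail=5 count=2
After op 10 (write(7)): arr=[5 19 6 21 1 7] head=3 tail=0 count=3
After op 11 (read()): arr=[5 19 6 21 1 7] head=4 tail=0 count=2
After op 12 (write(12)): arr=[12 19 6 21 1 7] head=4 tail=1 count=3
After op 13 (write(17)): arr=[12 17 6 21 1 7] head=4 tail=2 count=4
After op 14 (write(13)): arr=[12 17 13 21 1 7] head=4 tail=3 count=5
After op 15 (write(4)): arr=[12 17 13 4 1 7] head=4 tail=4 count=6
After op 16 (write(20)): arr=[12 17 13 4 20 7] head=5 tail=5 count=6

Answer: 12 17 13 4 20 7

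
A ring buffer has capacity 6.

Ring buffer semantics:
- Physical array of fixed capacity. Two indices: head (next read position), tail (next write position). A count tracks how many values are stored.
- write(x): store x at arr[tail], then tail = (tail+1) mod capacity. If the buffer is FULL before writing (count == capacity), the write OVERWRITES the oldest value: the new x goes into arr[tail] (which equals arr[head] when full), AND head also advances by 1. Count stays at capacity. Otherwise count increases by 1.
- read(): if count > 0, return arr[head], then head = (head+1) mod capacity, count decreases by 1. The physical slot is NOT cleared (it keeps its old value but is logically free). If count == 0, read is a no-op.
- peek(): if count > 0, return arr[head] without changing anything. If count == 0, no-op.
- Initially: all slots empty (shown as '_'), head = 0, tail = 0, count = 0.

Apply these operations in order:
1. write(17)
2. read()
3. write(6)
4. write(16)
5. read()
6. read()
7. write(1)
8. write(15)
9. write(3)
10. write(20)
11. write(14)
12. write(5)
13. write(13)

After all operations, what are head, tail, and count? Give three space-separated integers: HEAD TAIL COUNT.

After op 1 (write(17)): arr=[17 _ _ _ _ _] head=0 tail=1 count=1
After op 2 (read()): arr=[17 _ _ _ _ _] head=1 tail=1 count=0
After op 3 (write(6)): arr=[17 6 _ _ _ _] head=1 tail=2 count=1
After op 4 (write(16)): arr=[17 6 16 _ _ _] head=1 tail=3 count=2
After op 5 (read()): arr=[17 6 16 _ _ _] head=2 tail=3 count=1
After op 6 (read()): arr=[17 6 16 _ _ _] head=3 tail=3 count=0
After op 7 (write(1)): arr=[17 6 16 1 _ _] head=3 tail=4 count=1
After op 8 (write(15)): arr=[17 6 16 1 15 _] head=3 tail=5 count=2
After op 9 (write(3)): arr=[17 6 16 1 15 3] head=3 tail=0 count=3
After op 10 (write(20)): arr=[20 6 16 1 15 3] head=3 tail=1 count=4
After op 11 (write(14)): arr=[20 14 16 1 15 3] head=3 tail=2 count=5
After op 12 (write(5)): arr=[20 14 5 1 15 3] head=3 tail=3 count=6
After op 13 (write(13)): arr=[20 14 5 13 15 3] head=4 tail=4 count=6

Answer: 4 4 6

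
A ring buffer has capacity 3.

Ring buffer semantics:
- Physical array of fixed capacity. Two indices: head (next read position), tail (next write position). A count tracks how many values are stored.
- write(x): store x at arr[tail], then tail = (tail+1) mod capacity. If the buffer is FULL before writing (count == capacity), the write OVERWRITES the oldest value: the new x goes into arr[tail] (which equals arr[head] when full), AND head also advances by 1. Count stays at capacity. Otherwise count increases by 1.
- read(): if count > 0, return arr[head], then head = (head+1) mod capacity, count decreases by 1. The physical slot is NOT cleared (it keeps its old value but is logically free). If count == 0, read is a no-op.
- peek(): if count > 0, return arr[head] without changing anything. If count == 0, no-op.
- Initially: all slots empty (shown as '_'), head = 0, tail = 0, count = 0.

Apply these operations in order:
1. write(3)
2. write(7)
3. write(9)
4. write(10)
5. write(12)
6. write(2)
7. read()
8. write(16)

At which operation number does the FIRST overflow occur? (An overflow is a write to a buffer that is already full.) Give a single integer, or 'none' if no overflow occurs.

Answer: 4

Derivation:
After op 1 (write(3)): arr=[3 _ _] head=0 tail=1 count=1
After op 2 (write(7)): arr=[3 7 _] head=0 tail=2 count=2
After op 3 (write(9)): arr=[3 7 9] head=0 tail=0 count=3
After op 4 (write(10)): arr=[10 7 9] head=1 tail=1 count=3
After op 5 (write(12)): arr=[10 12 9] head=2 tail=2 count=3
After op 6 (write(2)): arr=[10 12 2] head=0 tail=0 count=3
After op 7 (read()): arr=[10 12 2] head=1 tail=0 count=2
After op 8 (write(16)): arr=[16 12 2] head=1 tail=1 count=3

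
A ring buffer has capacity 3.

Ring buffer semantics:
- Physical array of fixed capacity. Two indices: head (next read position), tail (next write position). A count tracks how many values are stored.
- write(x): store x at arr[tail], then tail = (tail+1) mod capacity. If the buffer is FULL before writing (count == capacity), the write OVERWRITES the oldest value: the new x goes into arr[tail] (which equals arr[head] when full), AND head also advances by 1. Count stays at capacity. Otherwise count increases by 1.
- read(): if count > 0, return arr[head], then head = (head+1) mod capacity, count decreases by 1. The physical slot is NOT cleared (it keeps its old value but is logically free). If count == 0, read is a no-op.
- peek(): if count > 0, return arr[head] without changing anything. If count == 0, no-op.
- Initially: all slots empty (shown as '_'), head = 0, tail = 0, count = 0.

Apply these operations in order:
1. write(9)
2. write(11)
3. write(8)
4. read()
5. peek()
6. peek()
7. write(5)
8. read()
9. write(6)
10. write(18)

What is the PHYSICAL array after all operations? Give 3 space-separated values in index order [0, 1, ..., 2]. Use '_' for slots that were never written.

Answer: 5 6 18

Derivation:
After op 1 (write(9)): arr=[9 _ _] head=0 tail=1 count=1
After op 2 (write(11)): arr=[9 11 _] head=0 tail=2 count=2
After op 3 (write(8)): arr=[9 11 8] head=0 tail=0 count=3
After op 4 (read()): arr=[9 11 8] head=1 tail=0 count=2
After op 5 (peek()): arr=[9 11 8] head=1 tail=0 count=2
After op 6 (peek()): arr=[9 11 8] head=1 tail=0 count=2
After op 7 (write(5)): arr=[5 11 8] head=1 tail=1 count=3
After op 8 (read()): arr=[5 11 8] head=2 tail=1 count=2
After op 9 (write(6)): arr=[5 6 8] head=2 tail=2 count=3
After op 10 (write(18)): arr=[5 6 18] head=0 tail=0 count=3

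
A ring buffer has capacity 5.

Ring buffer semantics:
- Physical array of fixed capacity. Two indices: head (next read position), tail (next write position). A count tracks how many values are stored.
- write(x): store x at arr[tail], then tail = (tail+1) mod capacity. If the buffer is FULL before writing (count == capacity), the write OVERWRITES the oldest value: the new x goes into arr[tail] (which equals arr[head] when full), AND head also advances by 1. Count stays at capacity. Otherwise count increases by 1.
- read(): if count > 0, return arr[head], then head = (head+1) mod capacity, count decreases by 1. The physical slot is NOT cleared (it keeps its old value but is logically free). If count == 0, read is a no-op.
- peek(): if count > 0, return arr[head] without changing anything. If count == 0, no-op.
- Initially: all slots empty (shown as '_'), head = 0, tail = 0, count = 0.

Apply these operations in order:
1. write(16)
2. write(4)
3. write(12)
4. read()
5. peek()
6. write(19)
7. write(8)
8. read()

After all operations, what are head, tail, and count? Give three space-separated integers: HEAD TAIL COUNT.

After op 1 (write(16)): arr=[16 _ _ _ _] head=0 tail=1 count=1
After op 2 (write(4)): arr=[16 4 _ _ _] head=0 tail=2 count=2
After op 3 (write(12)): arr=[16 4 12 _ _] head=0 tail=3 count=3
After op 4 (read()): arr=[16 4 12 _ _] head=1 tail=3 count=2
After op 5 (peek()): arr=[16 4 12 _ _] head=1 tail=3 count=2
After op 6 (write(19)): arr=[16 4 12 19 _] head=1 tail=4 count=3
After op 7 (write(8)): arr=[16 4 12 19 8] head=1 tail=0 count=4
After op 8 (read()): arr=[16 4 12 19 8] head=2 tail=0 count=3

Answer: 2 0 3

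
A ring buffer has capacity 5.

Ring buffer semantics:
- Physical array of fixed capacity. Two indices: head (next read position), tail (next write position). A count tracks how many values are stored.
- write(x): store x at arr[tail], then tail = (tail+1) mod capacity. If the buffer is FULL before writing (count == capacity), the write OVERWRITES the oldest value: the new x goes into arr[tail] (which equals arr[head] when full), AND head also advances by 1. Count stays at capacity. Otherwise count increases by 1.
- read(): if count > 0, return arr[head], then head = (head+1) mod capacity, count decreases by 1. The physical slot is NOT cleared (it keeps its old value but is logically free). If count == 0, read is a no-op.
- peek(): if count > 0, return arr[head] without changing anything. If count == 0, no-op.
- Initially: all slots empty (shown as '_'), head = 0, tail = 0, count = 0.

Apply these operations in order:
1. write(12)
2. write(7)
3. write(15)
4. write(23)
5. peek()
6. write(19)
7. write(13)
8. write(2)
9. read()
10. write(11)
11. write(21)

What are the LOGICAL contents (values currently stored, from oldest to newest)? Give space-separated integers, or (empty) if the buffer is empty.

Answer: 19 13 2 11 21

Derivation:
After op 1 (write(12)): arr=[12 _ _ _ _] head=0 tail=1 count=1
After op 2 (write(7)): arr=[12 7 _ _ _] head=0 tail=2 count=2
After op 3 (write(15)): arr=[12 7 15 _ _] head=0 tail=3 count=3
After op 4 (write(23)): arr=[12 7 15 23 _] head=0 tail=4 count=4
After op 5 (peek()): arr=[12 7 15 23 _] head=0 tail=4 count=4
After op 6 (write(19)): arr=[12 7 15 23 19] head=0 tail=0 count=5
After op 7 (write(13)): arr=[13 7 15 23 19] head=1 tail=1 count=5
After op 8 (write(2)): arr=[13 2 15 23 19] head=2 tail=2 count=5
After op 9 (read()): arr=[13 2 15 23 19] head=3 tail=2 count=4
After op 10 (write(11)): arr=[13 2 11 23 19] head=3 tail=3 count=5
After op 11 (write(21)): arr=[13 2 11 21 19] head=4 tail=4 count=5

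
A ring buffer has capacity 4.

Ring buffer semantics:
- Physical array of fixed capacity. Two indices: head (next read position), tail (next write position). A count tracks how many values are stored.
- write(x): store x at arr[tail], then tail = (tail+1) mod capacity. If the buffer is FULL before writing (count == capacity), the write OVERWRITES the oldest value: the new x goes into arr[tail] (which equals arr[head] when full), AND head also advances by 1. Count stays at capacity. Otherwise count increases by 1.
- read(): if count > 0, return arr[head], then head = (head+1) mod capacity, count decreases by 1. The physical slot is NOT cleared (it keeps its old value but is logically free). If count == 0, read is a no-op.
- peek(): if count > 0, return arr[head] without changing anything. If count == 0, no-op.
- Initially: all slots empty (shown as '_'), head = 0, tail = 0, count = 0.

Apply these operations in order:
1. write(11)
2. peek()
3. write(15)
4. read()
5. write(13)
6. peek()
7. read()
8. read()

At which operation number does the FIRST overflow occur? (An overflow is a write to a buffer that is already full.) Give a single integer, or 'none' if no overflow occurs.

Answer: none

Derivation:
After op 1 (write(11)): arr=[11 _ _ _] head=0 tail=1 count=1
After op 2 (peek()): arr=[11 _ _ _] head=0 tail=1 count=1
After op 3 (write(15)): arr=[11 15 _ _] head=0 tail=2 count=2
After op 4 (read()): arr=[11 15 _ _] head=1 tail=2 count=1
After op 5 (write(13)): arr=[11 15 13 _] head=1 tail=3 count=2
After op 6 (peek()): arr=[11 15 13 _] head=1 tail=3 count=2
After op 7 (read()): arr=[11 15 13 _] head=2 tail=3 count=1
After op 8 (read()): arr=[11 15 13 _] head=3 tail=3 count=0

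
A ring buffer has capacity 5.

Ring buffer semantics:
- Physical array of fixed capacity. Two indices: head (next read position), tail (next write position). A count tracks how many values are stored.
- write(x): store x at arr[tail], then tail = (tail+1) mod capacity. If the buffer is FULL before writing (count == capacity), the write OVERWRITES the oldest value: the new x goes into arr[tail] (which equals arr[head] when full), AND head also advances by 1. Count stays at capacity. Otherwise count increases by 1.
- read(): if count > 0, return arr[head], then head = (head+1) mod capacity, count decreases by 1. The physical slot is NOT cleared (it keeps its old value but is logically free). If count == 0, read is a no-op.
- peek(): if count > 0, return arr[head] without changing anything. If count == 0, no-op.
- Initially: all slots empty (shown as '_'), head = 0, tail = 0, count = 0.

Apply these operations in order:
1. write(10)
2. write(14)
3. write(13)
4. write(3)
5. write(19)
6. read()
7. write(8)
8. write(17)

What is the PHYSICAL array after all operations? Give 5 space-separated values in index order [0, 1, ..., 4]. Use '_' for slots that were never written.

Answer: 8 17 13 3 19

Derivation:
After op 1 (write(10)): arr=[10 _ _ _ _] head=0 tail=1 count=1
After op 2 (write(14)): arr=[10 14 _ _ _] head=0 tail=2 count=2
After op 3 (write(13)): arr=[10 14 13 _ _] head=0 tail=3 count=3
After op 4 (write(3)): arr=[10 14 13 3 _] head=0 tail=4 count=4
After op 5 (write(19)): arr=[10 14 13 3 19] head=0 tail=0 count=5
After op 6 (read()): arr=[10 14 13 3 19] head=1 tail=0 count=4
After op 7 (write(8)): arr=[8 14 13 3 19] head=1 tail=1 count=5
After op 8 (write(17)): arr=[8 17 13 3 19] head=2 tail=2 count=5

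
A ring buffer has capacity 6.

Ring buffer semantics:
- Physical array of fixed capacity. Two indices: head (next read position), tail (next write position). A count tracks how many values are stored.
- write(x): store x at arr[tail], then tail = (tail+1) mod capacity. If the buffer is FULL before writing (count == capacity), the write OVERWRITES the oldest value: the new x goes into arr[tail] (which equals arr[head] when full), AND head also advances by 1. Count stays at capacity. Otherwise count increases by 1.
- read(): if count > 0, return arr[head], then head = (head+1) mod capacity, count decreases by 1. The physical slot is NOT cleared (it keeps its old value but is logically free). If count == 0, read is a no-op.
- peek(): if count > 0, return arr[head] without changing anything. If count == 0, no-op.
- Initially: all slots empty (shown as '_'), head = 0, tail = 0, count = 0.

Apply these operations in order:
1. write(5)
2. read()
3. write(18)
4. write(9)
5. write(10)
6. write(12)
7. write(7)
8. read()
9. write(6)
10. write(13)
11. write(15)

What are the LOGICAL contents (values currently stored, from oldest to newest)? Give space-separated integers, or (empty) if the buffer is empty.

After op 1 (write(5)): arr=[5 _ _ _ _ _] head=0 tail=1 count=1
After op 2 (read()): arr=[5 _ _ _ _ _] head=1 tail=1 count=0
After op 3 (write(18)): arr=[5 18 _ _ _ _] head=1 tail=2 count=1
After op 4 (write(9)): arr=[5 18 9 _ _ _] head=1 tail=3 count=2
After op 5 (write(10)): arr=[5 18 9 10 _ _] head=1 tail=4 count=3
After op 6 (write(12)): arr=[5 18 9 10 12 _] head=1 tail=5 count=4
After op 7 (write(7)): arr=[5 18 9 10 12 7] head=1 tail=0 count=5
After op 8 (read()): arr=[5 18 9 10 12 7] head=2 tail=0 count=4
After op 9 (write(6)): arr=[6 18 9 10 12 7] head=2 tail=1 count=5
After op 10 (write(13)): arr=[6 13 9 10 12 7] head=2 tail=2 count=6
After op 11 (write(15)): arr=[6 13 15 10 12 7] head=3 tail=3 count=6

Answer: 10 12 7 6 13 15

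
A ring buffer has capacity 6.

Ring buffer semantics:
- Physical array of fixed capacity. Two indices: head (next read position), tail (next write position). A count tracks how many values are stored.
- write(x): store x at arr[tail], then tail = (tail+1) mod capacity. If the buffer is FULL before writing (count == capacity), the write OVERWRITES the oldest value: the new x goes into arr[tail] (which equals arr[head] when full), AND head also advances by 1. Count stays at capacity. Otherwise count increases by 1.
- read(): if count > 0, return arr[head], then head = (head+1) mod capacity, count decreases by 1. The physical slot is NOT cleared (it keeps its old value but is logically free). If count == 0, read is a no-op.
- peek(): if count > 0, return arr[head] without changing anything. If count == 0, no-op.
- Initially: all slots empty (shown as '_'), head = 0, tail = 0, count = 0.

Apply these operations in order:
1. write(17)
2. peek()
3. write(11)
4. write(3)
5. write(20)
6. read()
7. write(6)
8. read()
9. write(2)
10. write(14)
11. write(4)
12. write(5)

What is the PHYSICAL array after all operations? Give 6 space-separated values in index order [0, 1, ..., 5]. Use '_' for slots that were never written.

Answer: 14 4 5 20 6 2

Derivation:
After op 1 (write(17)): arr=[17 _ _ _ _ _] head=0 tail=1 count=1
After op 2 (peek()): arr=[17 _ _ _ _ _] head=0 tail=1 count=1
After op 3 (write(11)): arr=[17 11 _ _ _ _] head=0 tail=2 count=2
After op 4 (write(3)): arr=[17 11 3 _ _ _] head=0 tail=3 count=3
After op 5 (write(20)): arr=[17 11 3 20 _ _] head=0 tail=4 count=4
After op 6 (read()): arr=[17 11 3 20 _ _] head=1 tail=4 count=3
After op 7 (write(6)): arr=[17 11 3 20 6 _] head=1 tail=5 count=4
After op 8 (read()): arr=[17 11 3 20 6 _] head=2 tail=5 count=3
After op 9 (write(2)): arr=[17 11 3 20 6 2] head=2 tail=0 count=4
After op 10 (write(14)): arr=[14 11 3 20 6 2] head=2 tail=1 count=5
After op 11 (write(4)): arr=[14 4 3 20 6 2] head=2 tail=2 count=6
After op 12 (write(5)): arr=[14 4 5 20 6 2] head=3 tail=3 count=6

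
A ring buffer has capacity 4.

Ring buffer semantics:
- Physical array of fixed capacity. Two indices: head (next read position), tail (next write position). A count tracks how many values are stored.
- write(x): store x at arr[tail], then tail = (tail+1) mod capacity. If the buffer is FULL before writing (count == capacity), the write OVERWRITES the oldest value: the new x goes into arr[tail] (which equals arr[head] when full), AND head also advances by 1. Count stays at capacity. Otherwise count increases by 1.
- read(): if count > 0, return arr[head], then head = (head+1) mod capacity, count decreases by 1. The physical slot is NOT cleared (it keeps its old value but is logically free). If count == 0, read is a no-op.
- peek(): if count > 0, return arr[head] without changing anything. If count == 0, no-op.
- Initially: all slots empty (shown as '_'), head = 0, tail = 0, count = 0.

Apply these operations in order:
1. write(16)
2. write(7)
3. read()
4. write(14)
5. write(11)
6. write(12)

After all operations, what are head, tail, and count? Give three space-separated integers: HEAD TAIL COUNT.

Answer: 1 1 4

Derivation:
After op 1 (write(16)): arr=[16 _ _ _] head=0 tail=1 count=1
After op 2 (write(7)): arr=[16 7 _ _] head=0 tail=2 count=2
After op 3 (read()): arr=[16 7 _ _] head=1 tail=2 count=1
After op 4 (write(14)): arr=[16 7 14 _] head=1 tail=3 count=2
After op 5 (write(11)): arr=[16 7 14 11] head=1 tail=0 count=3
After op 6 (write(12)): arr=[12 7 14 11] head=1 tail=1 count=4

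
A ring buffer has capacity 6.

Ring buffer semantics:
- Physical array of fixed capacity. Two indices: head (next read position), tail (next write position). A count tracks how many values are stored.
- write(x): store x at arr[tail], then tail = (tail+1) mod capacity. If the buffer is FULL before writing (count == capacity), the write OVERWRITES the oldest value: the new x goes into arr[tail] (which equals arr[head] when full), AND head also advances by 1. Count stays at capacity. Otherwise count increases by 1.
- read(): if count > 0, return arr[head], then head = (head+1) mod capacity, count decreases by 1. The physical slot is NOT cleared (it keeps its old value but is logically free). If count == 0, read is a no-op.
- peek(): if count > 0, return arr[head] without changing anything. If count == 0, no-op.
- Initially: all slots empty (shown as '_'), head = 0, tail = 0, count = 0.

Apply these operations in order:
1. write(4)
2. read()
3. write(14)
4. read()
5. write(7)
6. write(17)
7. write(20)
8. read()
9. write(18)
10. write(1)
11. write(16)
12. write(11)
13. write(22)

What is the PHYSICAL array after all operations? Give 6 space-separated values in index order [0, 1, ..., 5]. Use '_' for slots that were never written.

Answer: 1 16 11 22 20 18

Derivation:
After op 1 (write(4)): arr=[4 _ _ _ _ _] head=0 tail=1 count=1
After op 2 (read()): arr=[4 _ _ _ _ _] head=1 tail=1 count=0
After op 3 (write(14)): arr=[4 14 _ _ _ _] head=1 tail=2 count=1
After op 4 (read()): arr=[4 14 _ _ _ _] head=2 tail=2 count=0
After op 5 (write(7)): arr=[4 14 7 _ _ _] head=2 tail=3 count=1
After op 6 (write(17)): arr=[4 14 7 17 _ _] head=2 tail=4 count=2
After op 7 (write(20)): arr=[4 14 7 17 20 _] head=2 tail=5 count=3
After op 8 (read()): arr=[4 14 7 17 20 _] head=3 tail=5 count=2
After op 9 (write(18)): arr=[4 14 7 17 20 18] head=3 tail=0 count=3
After op 10 (write(1)): arr=[1 14 7 17 20 18] head=3 tail=1 count=4
After op 11 (write(16)): arr=[1 16 7 17 20 18] head=3 tail=2 count=5
After op 12 (write(11)): arr=[1 16 11 17 20 18] head=3 tail=3 count=6
After op 13 (write(22)): arr=[1 16 11 22 20 18] head=4 tail=4 count=6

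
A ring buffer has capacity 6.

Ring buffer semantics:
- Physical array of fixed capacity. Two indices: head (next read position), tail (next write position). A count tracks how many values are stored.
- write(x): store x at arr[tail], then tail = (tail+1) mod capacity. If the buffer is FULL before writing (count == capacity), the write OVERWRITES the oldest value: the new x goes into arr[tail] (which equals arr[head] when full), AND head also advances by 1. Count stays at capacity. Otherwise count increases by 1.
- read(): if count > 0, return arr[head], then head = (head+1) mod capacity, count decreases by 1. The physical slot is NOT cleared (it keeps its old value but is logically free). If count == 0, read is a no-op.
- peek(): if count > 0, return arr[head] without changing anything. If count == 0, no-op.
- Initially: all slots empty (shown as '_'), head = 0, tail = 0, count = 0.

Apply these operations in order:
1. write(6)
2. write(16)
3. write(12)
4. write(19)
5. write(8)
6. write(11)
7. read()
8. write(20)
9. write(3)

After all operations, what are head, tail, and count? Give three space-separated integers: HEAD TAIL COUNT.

Answer: 2 2 6

Derivation:
After op 1 (write(6)): arr=[6 _ _ _ _ _] head=0 tail=1 count=1
After op 2 (write(16)): arr=[6 16 _ _ _ _] head=0 tail=2 count=2
After op 3 (write(12)): arr=[6 16 12 _ _ _] head=0 tail=3 count=3
After op 4 (write(19)): arr=[6 16 12 19 _ _] head=0 tail=4 count=4
After op 5 (write(8)): arr=[6 16 12 19 8 _] head=0 tail=5 count=5
After op 6 (write(11)): arr=[6 16 12 19 8 11] head=0 tail=0 count=6
After op 7 (read()): arr=[6 16 12 19 8 11] head=1 tail=0 count=5
After op 8 (write(20)): arr=[20 16 12 19 8 11] head=1 tail=1 count=6
After op 9 (write(3)): arr=[20 3 12 19 8 11] head=2 tail=2 count=6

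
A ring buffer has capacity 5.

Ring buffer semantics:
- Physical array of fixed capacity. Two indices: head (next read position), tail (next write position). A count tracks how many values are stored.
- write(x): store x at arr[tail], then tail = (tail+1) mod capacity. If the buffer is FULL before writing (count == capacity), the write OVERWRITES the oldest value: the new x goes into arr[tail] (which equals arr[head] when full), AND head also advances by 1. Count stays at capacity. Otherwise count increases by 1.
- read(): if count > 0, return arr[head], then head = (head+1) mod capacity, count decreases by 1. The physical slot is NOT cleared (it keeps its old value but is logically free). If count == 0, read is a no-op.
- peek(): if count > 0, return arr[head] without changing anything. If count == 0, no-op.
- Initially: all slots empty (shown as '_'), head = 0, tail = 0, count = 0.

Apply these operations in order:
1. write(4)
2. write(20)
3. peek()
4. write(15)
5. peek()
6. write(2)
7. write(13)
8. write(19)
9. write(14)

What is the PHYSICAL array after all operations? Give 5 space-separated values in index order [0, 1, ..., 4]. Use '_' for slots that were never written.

Answer: 19 14 15 2 13

Derivation:
After op 1 (write(4)): arr=[4 _ _ _ _] head=0 tail=1 count=1
After op 2 (write(20)): arr=[4 20 _ _ _] head=0 tail=2 count=2
After op 3 (peek()): arr=[4 20 _ _ _] head=0 tail=2 count=2
After op 4 (write(15)): arr=[4 20 15 _ _] head=0 tail=3 count=3
After op 5 (peek()): arr=[4 20 15 _ _] head=0 tail=3 count=3
After op 6 (write(2)): arr=[4 20 15 2 _] head=0 tail=4 count=4
After op 7 (write(13)): arr=[4 20 15 2 13] head=0 tail=0 count=5
After op 8 (write(19)): arr=[19 20 15 2 13] head=1 tail=1 count=5
After op 9 (write(14)): arr=[19 14 15 2 13] head=2 tail=2 count=5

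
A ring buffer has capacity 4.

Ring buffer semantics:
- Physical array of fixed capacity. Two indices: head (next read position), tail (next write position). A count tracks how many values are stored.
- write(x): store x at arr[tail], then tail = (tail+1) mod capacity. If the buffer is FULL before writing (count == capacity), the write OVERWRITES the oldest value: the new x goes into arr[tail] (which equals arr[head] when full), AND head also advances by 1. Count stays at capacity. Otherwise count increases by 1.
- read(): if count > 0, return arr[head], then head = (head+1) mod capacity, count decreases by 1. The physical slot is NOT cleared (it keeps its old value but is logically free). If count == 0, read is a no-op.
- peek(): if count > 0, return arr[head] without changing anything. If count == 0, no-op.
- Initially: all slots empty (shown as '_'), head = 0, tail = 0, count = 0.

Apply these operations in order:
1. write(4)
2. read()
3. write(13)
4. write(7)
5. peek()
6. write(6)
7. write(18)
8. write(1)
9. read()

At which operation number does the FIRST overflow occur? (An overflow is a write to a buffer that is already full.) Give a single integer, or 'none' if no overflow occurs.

After op 1 (write(4)): arr=[4 _ _ _] head=0 tail=1 count=1
After op 2 (read()): arr=[4 _ _ _] head=1 tail=1 count=0
After op 3 (write(13)): arr=[4 13 _ _] head=1 tail=2 count=1
After op 4 (write(7)): arr=[4 13 7 _] head=1 tail=3 count=2
After op 5 (peek()): arr=[4 13 7 _] head=1 tail=3 count=2
After op 6 (write(6)): arr=[4 13 7 6] head=1 tail=0 count=3
After op 7 (write(18)): arr=[18 13 7 6] head=1 tail=1 count=4
After op 8 (write(1)): arr=[18 1 7 6] head=2 tail=2 count=4
After op 9 (read()): arr=[18 1 7 6] head=3 tail=2 count=3

Answer: 8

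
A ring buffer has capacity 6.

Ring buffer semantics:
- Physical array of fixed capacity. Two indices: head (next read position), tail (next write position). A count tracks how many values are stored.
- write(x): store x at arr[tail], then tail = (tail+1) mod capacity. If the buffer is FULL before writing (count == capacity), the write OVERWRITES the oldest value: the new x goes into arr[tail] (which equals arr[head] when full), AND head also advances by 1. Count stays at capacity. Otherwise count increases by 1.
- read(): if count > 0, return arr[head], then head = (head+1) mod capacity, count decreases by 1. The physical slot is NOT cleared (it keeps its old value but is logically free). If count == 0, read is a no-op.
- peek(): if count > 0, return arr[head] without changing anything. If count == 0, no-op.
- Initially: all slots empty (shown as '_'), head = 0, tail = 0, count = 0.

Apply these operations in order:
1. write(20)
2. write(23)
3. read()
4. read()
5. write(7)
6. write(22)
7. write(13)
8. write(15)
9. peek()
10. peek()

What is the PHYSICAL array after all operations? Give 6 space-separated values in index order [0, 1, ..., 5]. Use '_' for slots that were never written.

After op 1 (write(20)): arr=[20 _ _ _ _ _] head=0 tail=1 count=1
After op 2 (write(23)): arr=[20 23 _ _ _ _] head=0 tail=2 count=2
After op 3 (read()): arr=[20 23 _ _ _ _] head=1 tail=2 count=1
After op 4 (read()): arr=[20 23 _ _ _ _] head=2 tail=2 count=0
After op 5 (write(7)): arr=[20 23 7 _ _ _] head=2 tail=3 count=1
After op 6 (write(22)): arr=[20 23 7 22 _ _] head=2 tail=4 count=2
After op 7 (write(13)): arr=[20 23 7 22 13 _] head=2 tail=5 count=3
After op 8 (write(15)): arr=[20 23 7 22 13 15] head=2 tail=0 count=4
After op 9 (peek()): arr=[20 23 7 22 13 15] head=2 tail=0 count=4
After op 10 (peek()): arr=[20 23 7 22 13 15] head=2 tail=0 count=4

Answer: 20 23 7 22 13 15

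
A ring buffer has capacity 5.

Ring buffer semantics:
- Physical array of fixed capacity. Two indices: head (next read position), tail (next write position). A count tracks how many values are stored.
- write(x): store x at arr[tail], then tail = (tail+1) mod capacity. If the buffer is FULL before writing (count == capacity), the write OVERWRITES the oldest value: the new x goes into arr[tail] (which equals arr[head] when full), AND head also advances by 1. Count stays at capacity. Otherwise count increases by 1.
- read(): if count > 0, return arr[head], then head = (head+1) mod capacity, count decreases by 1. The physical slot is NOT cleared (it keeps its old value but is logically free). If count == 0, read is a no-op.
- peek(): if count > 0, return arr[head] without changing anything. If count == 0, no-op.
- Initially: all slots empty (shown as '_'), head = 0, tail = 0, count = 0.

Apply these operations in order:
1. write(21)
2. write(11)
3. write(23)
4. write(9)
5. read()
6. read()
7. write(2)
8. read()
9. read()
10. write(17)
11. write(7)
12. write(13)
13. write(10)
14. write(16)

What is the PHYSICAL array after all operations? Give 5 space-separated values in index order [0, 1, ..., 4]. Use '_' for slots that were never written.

After op 1 (write(21)): arr=[21 _ _ _ _] head=0 tail=1 count=1
After op 2 (write(11)): arr=[21 11 _ _ _] head=0 tail=2 count=2
After op 3 (write(23)): arr=[21 11 23 _ _] head=0 tail=3 count=3
After op 4 (write(9)): arr=[21 11 23 9 _] head=0 tail=4 count=4
After op 5 (read()): arr=[21 11 23 9 _] head=1 tail=4 count=3
After op 6 (read()): arr=[21 11 23 9 _] head=2 tail=4 count=2
After op 7 (write(2)): arr=[21 11 23 9 2] head=2 tail=0 count=3
After op 8 (read()): arr=[21 11 23 9 2] head=3 tail=0 count=2
After op 9 (read()): arr=[21 11 23 9 2] head=4 tail=0 count=1
After op 10 (write(17)): arr=[17 11 23 9 2] head=4 tail=1 count=2
After op 11 (write(7)): arr=[17 7 23 9 2] head=4 tail=2 count=3
After op 12 (write(13)): arr=[17 7 13 9 2] head=4 tail=3 count=4
After op 13 (write(10)): arr=[17 7 13 10 2] head=4 tail=4 count=5
After op 14 (write(16)): arr=[17 7 13 10 16] head=0 tail=0 count=5

Answer: 17 7 13 10 16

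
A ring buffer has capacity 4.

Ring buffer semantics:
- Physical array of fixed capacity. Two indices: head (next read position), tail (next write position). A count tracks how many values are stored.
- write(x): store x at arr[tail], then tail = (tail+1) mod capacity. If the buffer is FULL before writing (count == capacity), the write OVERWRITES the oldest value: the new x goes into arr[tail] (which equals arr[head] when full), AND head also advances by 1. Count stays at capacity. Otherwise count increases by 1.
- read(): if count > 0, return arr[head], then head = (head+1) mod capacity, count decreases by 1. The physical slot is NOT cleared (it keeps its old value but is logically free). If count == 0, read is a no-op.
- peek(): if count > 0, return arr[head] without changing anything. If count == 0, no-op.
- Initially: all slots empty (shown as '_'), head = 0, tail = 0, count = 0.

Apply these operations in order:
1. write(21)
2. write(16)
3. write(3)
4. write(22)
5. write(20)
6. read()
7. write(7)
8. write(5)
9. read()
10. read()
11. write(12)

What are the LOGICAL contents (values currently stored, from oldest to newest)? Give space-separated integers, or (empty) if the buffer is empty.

After op 1 (write(21)): arr=[21 _ _ _] head=0 tail=1 count=1
After op 2 (write(16)): arr=[21 16 _ _] head=0 tail=2 count=2
After op 3 (write(3)): arr=[21 16 3 _] head=0 tail=3 count=3
After op 4 (write(22)): arr=[21 16 3 22] head=0 tail=0 count=4
After op 5 (write(20)): arr=[20 16 3 22] head=1 tail=1 count=4
After op 6 (read()): arr=[20 16 3 22] head=2 tail=1 count=3
After op 7 (write(7)): arr=[20 7 3 22] head=2 tail=2 count=4
After op 8 (write(5)): arr=[20 7 5 22] head=3 tail=3 count=4
After op 9 (read()): arr=[20 7 5 22] head=0 tail=3 count=3
After op 10 (read()): arr=[20 7 5 22] head=1 tail=3 count=2
After op 11 (write(12)): arr=[20 7 5 12] head=1 tail=0 count=3

Answer: 7 5 12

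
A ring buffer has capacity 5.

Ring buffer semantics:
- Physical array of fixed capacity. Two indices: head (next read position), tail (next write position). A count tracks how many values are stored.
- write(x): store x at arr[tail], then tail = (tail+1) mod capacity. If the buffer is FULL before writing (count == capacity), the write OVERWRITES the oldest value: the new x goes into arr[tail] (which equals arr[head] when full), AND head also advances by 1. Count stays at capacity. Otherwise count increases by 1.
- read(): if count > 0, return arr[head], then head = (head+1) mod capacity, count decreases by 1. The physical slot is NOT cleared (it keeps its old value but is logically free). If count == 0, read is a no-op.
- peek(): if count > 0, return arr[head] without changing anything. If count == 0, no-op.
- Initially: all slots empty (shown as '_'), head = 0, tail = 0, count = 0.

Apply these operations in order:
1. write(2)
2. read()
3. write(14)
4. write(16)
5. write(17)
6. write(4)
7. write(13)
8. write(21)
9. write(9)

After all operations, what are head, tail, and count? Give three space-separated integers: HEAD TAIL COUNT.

After op 1 (write(2)): arr=[2 _ _ _ _] head=0 tail=1 count=1
After op 2 (read()): arr=[2 _ _ _ _] head=1 tail=1 count=0
After op 3 (write(14)): arr=[2 14 _ _ _] head=1 tail=2 count=1
After op 4 (write(16)): arr=[2 14 16 _ _] head=1 tail=3 count=2
After op 5 (write(17)): arr=[2 14 16 17 _] head=1 tail=4 count=3
After op 6 (write(4)): arr=[2 14 16 17 4] head=1 tail=0 count=4
After op 7 (write(13)): arr=[13 14 16 17 4] head=1 tail=1 count=5
After op 8 (write(21)): arr=[13 21 16 17 4] head=2 tail=2 count=5
After op 9 (write(9)): arr=[13 21 9 17 4] head=3 tail=3 count=5

Answer: 3 3 5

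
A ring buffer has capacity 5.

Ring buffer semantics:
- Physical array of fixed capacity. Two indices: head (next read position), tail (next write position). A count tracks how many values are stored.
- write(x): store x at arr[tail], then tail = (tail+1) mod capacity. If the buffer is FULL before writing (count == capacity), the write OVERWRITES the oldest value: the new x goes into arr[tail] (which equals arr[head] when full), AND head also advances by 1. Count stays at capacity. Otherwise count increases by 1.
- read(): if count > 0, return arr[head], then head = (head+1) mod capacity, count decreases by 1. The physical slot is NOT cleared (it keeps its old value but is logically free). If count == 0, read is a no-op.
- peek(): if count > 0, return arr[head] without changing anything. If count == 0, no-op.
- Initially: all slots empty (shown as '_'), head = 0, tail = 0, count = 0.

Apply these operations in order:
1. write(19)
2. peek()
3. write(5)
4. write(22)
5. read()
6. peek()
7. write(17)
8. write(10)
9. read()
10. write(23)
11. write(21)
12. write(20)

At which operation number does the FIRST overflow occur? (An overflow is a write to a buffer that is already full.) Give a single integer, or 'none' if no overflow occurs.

After op 1 (write(19)): arr=[19 _ _ _ _] head=0 tail=1 count=1
After op 2 (peek()): arr=[19 _ _ _ _] head=0 tail=1 count=1
After op 3 (write(5)): arr=[19 5 _ _ _] head=0 tail=2 count=2
After op 4 (write(22)): arr=[19 5 22 _ _] head=0 tail=3 count=3
After op 5 (read()): arr=[19 5 22 _ _] head=1 tail=3 count=2
After op 6 (peek()): arr=[19 5 22 _ _] head=1 tail=3 count=2
After op 7 (write(17)): arr=[19 5 22 17 _] head=1 tail=4 count=3
After op 8 (write(10)): arr=[19 5 22 17 10] head=1 tail=0 count=4
After op 9 (read()): arr=[19 5 22 17 10] head=2 tail=0 count=3
After op 10 (write(23)): arr=[23 5 22 17 10] head=2 tail=1 count=4
After op 11 (write(21)): arr=[23 21 22 17 10] head=2 tail=2 count=5
After op 12 (write(20)): arr=[23 21 20 17 10] head=3 tail=3 count=5

Answer: 12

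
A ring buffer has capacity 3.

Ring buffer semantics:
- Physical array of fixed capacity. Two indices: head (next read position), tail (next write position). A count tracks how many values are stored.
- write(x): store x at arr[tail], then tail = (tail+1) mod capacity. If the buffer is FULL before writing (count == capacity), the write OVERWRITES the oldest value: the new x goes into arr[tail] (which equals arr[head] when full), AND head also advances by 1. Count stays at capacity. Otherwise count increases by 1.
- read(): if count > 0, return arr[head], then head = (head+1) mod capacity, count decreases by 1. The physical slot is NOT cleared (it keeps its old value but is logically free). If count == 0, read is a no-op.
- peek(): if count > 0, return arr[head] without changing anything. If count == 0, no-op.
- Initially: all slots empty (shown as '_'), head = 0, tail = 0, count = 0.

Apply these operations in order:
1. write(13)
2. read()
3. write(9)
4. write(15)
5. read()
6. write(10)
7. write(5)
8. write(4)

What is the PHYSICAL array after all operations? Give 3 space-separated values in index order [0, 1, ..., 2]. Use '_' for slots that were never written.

After op 1 (write(13)): arr=[13 _ _] head=0 tail=1 count=1
After op 2 (read()): arr=[13 _ _] head=1 tail=1 count=0
After op 3 (write(9)): arr=[13 9 _] head=1 tail=2 count=1
After op 4 (write(15)): arr=[13 9 15] head=1 tail=0 count=2
After op 5 (read()): arr=[13 9 15] head=2 tail=0 count=1
After op 6 (write(10)): arr=[10 9 15] head=2 tail=1 count=2
After op 7 (write(5)): arr=[10 5 15] head=2 tail=2 count=3
After op 8 (write(4)): arr=[10 5 4] head=0 tail=0 count=3

Answer: 10 5 4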